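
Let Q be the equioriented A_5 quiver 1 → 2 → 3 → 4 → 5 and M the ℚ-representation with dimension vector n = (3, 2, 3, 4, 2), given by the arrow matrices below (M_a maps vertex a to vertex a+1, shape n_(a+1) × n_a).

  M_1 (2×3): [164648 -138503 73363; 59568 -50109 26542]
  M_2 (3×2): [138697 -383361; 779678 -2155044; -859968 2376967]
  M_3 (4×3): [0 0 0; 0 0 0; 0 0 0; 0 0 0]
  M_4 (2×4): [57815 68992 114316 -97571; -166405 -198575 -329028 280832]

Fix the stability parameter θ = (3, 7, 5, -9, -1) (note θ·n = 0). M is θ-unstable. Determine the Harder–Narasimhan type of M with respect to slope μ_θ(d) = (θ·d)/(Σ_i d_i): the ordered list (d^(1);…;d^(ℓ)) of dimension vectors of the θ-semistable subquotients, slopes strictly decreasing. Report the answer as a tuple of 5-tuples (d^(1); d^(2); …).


Interval decomposition of M: I[1,1], I[1,3]^2, I[3,3], I[4,4]^2, I[4,5]^2.
HN type (ℓ=5): μ^(1)=6; μ^(2)=5; μ^(3)=3; μ^(4)=-1; μ^(5)=-9

((0, 2, 2, 0, 0); (0, 0, 1, 0, 0); (3, 0, 0, 0, 0); (0, 0, 0, 0, 2); (0, 0, 0, 4, 0))


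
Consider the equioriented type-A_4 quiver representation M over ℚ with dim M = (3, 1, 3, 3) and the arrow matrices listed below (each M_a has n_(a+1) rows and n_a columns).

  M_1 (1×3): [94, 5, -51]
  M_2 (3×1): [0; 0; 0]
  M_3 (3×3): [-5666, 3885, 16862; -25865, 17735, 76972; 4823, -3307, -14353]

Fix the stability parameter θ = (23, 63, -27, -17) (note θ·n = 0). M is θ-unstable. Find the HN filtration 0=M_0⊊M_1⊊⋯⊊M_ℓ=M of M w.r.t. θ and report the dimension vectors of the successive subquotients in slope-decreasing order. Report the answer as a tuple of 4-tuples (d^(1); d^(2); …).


Via rank(M_{q-1}∘⋯∘M_p): M ≅ I[1,1]^2, I[1,2], I[3,4]^3.
μ_θ-semistable layers: μ^(1)=63; μ^(2)=23; μ^(3)=-17; μ^(4)=-27

((0, 1, 0, 0); (3, 0, 0, 0); (0, 0, 0, 3); (0, 0, 3, 0))


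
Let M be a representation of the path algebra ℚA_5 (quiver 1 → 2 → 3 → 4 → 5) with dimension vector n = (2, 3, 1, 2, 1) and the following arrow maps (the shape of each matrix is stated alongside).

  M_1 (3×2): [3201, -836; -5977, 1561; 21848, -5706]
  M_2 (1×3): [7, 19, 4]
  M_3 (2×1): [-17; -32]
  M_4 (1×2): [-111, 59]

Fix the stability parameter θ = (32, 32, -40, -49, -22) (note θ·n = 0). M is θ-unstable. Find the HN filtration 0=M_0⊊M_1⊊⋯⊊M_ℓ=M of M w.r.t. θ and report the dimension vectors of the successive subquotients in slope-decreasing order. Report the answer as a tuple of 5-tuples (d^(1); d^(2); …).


Via rank(M_{q-1}∘⋯∘M_p): M ≅ I[1,2], I[1,5], I[2,2], I[4,4].
μ_θ-semistable layers: μ^(1)=32; μ^(2)=-47/5; μ^(3)=-49

((1, 2, 0, 0, 0); (1, 1, 1, 1, 1); (0, 0, 0, 1, 0))


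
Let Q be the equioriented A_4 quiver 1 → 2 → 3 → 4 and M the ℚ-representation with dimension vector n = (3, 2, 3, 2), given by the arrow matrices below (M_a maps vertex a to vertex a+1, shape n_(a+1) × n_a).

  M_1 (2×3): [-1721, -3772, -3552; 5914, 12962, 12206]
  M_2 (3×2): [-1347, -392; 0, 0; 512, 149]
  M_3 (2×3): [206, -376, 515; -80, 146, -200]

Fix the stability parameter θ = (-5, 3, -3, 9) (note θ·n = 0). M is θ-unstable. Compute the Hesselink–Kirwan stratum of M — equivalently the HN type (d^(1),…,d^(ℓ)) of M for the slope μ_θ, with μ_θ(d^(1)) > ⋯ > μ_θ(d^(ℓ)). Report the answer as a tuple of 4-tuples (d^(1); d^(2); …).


Via rank(M_{q-1}∘⋯∘M_p): M ≅ I[1,1], I[1,3], I[1,4], I[3,4].
μ_θ-semistable layers: μ^(1)=9; μ^(2)=0; μ^(3)=-3; μ^(4)=-5

((0, 0, 0, 2); (0, 2, 2, 0); (0, 0, 1, 0); (3, 0, 0, 0))


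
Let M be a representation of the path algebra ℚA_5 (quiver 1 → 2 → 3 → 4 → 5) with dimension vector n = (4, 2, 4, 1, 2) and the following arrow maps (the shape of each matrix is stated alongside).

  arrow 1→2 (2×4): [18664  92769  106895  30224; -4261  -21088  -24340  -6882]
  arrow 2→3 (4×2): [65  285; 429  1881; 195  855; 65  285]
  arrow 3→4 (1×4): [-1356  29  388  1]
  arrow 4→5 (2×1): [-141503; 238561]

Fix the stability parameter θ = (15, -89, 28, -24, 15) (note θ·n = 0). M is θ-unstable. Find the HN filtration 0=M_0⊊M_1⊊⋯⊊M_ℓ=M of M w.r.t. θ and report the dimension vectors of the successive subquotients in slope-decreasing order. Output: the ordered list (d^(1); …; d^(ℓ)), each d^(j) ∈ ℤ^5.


Interval decomposition of M: I[1,1]^2, I[1,2], I[1,5], I[3,3]^3, I[5,5].
HN type (ℓ=4): μ^(1)=28; μ^(2)=15; μ^(3)=2; μ^(4)=-37

((0, 0, 3, 0, 0); (2, 0, 0, 0, 2); (0, 0, 1, 1, 0); (2, 2, 0, 0, 0))


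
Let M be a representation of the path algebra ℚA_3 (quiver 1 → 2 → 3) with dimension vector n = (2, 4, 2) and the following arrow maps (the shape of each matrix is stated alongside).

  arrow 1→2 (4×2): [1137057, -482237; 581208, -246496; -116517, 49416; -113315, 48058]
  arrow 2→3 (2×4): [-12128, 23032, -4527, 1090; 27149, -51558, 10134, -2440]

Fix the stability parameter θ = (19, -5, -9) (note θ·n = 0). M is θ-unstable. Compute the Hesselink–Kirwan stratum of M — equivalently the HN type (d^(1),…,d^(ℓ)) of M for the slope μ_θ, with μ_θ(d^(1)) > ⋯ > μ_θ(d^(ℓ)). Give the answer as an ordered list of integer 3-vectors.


Interval decomposition of M: I[1,3]^2, I[2,2]^2.
HN type (ℓ=2): μ^(1)=5/3; μ^(2)=-5

((2, 2, 2); (0, 2, 0))


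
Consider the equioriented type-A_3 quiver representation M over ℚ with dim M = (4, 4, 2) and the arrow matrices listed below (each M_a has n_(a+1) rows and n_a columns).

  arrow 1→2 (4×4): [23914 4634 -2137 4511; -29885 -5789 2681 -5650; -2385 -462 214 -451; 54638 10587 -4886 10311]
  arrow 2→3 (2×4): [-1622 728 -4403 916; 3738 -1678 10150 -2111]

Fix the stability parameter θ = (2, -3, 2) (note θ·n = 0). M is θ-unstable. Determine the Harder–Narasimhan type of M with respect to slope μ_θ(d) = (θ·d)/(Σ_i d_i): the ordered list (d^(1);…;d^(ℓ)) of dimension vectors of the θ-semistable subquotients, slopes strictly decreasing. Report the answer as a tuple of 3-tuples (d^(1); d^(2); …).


Interval decomposition of M: I[1,2]^2, I[1,3]^2.
HN type (ℓ=2): μ^(1)=2; μ^(2)=-1/2

((0, 0, 2); (4, 4, 0))


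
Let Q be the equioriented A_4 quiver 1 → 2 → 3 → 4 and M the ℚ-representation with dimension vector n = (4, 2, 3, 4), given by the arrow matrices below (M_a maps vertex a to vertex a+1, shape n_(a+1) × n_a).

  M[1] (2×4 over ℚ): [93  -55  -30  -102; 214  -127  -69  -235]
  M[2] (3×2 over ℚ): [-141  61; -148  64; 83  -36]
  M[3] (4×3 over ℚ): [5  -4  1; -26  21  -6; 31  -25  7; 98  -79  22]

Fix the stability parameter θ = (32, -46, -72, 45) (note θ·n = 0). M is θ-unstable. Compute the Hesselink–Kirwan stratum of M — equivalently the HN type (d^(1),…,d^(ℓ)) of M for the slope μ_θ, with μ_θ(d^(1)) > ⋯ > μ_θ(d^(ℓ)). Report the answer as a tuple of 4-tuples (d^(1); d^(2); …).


Interval decomposition of M: I[1,1]^2, I[1,3], I[1,4], I[3,4], I[4,4]^2.
HN type (ℓ=4): μ^(1)=45; μ^(2)=32; μ^(3)=-86/3; μ^(4)=-72

((0, 0, 0, 4); (2, 0, 0, 0); (2, 2, 2, 0); (0, 0, 1, 0))


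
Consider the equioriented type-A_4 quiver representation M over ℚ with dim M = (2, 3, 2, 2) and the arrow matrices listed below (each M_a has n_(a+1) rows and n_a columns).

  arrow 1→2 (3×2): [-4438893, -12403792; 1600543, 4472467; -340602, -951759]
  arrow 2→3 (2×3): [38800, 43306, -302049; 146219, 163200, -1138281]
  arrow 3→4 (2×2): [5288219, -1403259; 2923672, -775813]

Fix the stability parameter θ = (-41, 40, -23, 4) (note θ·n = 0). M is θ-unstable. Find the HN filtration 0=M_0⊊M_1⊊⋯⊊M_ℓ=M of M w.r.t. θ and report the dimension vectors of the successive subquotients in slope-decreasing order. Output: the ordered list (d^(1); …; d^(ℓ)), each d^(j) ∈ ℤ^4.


Barcode: M ≅ I[1,4]^2, I[2,2]. HN layers by μ_θ (3 steps, strictly decreasing):
  μ^(1)=40; μ^(2)=7; μ^(3)=-41

((0, 1, 0, 0); (0, 2, 2, 2); (2, 0, 0, 0))


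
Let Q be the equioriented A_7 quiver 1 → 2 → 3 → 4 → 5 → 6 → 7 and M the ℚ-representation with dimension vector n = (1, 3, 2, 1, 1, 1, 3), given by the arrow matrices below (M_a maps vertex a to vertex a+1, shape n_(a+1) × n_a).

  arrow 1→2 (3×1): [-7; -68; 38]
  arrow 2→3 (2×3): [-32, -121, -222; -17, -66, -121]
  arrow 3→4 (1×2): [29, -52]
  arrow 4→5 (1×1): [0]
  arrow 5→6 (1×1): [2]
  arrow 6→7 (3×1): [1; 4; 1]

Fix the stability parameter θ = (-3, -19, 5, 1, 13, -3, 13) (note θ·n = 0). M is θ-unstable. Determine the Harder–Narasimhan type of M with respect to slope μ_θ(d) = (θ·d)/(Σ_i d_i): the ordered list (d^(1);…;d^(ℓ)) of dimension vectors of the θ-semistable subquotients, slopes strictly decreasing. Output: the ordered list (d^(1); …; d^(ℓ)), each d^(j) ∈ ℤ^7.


Barcode: M ≅ I[1,4], I[2,2], I[2,3], I[5,7], I[7,7]^2. HN layers by μ_θ (5 steps, strictly decreasing):
  μ^(1)=13; μ^(2)=5; μ^(3)=3; μ^(4)=-11; μ^(5)=-19

((0, 0, 0, 0, 0, 0, 3); (0, 0, 1, 0, 1, 1, 0); (0, 0, 1, 1, 0, 0, 0); (1, 1, 0, 0, 0, 0, 0); (0, 2, 0, 0, 0, 0, 0))


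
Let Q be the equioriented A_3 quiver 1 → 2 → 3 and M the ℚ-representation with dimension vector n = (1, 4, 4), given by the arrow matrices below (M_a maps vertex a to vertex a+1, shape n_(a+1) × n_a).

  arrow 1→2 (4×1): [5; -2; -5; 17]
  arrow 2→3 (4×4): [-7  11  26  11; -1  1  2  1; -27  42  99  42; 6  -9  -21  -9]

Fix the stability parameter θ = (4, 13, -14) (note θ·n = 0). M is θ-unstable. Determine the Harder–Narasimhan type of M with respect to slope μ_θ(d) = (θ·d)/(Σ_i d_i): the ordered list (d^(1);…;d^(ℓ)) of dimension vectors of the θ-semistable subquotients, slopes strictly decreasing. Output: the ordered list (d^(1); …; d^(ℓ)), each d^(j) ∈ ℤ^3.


Interval decomposition of M: I[1,2], I[2,2], I[2,3]^2, I[3,3]^2.
HN type (ℓ=4): μ^(1)=13; μ^(2)=4; μ^(3)=-1/2; μ^(4)=-14

((0, 2, 0); (1, 0, 0); (0, 2, 2); (0, 0, 2))


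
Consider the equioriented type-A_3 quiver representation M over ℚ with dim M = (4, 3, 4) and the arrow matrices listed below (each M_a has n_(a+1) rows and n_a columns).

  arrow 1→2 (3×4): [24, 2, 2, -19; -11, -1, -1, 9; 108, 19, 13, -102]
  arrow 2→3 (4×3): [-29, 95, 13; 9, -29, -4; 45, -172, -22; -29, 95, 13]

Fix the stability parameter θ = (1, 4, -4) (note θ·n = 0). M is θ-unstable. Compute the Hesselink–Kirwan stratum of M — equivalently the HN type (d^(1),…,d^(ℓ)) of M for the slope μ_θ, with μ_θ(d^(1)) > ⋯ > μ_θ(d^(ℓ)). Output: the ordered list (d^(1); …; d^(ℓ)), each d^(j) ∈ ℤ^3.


Interval decomposition of M: I[1,1], I[1,3]^3, I[3,3].
HN type (ℓ=3): μ^(1)=1; μ^(2)=1/3; μ^(3)=-4

((1, 0, 0); (3, 3, 3); (0, 0, 1))


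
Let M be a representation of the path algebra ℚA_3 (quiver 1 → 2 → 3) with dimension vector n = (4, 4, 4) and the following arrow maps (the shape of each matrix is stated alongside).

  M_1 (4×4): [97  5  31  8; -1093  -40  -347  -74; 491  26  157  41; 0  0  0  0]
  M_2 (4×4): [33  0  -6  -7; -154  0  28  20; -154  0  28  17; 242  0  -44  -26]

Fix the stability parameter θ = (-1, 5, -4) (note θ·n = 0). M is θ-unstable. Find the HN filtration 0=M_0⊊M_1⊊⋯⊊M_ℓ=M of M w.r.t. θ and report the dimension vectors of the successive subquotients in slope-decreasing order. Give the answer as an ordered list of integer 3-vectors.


Barcode: M ≅ I[1,1], I[1,2]^2, I[1,3], I[2,3], I[3,3]^2. HN layers by μ_θ (4 steps, strictly decreasing):
  μ^(1)=5; μ^(2)=1/2; μ^(3)=-1; μ^(4)=-4

((0, 2, 0); (0, 2, 2); (4, 0, 0); (0, 0, 2))


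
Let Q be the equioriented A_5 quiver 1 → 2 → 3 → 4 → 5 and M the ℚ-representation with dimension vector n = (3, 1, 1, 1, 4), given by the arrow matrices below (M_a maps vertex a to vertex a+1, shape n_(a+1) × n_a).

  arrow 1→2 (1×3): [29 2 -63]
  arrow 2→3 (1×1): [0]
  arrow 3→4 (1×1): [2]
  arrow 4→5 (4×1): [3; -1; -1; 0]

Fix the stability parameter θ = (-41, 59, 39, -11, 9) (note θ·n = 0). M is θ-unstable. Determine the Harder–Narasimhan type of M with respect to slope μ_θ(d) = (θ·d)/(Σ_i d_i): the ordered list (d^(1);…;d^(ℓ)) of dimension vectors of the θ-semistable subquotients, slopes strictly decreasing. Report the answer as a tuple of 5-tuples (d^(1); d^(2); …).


Interval decomposition of M: I[1,1]^2, I[1,2], I[3,5], I[5,5]^3.
HN type (ℓ=4): μ^(1)=59; μ^(2)=37/3; μ^(3)=9; μ^(4)=-41

((0, 1, 0, 0, 0); (0, 0, 1, 1, 1); (0, 0, 0, 0, 3); (3, 0, 0, 0, 0))


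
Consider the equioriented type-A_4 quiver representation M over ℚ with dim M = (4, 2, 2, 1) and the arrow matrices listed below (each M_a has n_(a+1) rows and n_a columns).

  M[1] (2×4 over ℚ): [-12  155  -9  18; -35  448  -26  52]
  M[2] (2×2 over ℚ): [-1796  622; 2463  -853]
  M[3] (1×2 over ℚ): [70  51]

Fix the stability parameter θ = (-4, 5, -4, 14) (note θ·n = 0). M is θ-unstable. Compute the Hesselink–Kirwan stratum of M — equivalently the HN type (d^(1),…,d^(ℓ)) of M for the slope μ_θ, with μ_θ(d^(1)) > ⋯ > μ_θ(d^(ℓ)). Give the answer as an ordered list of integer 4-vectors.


Barcode: M ≅ I[1,1]^2, I[1,3], I[1,4]. HN layers by μ_θ (3 steps, strictly decreasing):
  μ^(1)=14; μ^(2)=1/2; μ^(3)=-4

((0, 0, 0, 1); (0, 2, 2, 0); (4, 0, 0, 0))


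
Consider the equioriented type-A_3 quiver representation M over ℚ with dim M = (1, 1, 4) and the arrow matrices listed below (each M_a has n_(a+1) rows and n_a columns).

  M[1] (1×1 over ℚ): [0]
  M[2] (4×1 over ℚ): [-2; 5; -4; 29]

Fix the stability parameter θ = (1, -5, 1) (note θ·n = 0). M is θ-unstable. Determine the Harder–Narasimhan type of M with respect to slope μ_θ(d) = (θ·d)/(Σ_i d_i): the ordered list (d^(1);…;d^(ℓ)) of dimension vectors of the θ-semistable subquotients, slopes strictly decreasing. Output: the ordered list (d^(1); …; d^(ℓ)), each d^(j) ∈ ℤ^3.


Via rank(M_{q-1}∘⋯∘M_p): M ≅ I[1,1], I[2,3], I[3,3]^3.
μ_θ-semistable layers: μ^(1)=1; μ^(2)=-5

((1, 0, 4); (0, 1, 0))


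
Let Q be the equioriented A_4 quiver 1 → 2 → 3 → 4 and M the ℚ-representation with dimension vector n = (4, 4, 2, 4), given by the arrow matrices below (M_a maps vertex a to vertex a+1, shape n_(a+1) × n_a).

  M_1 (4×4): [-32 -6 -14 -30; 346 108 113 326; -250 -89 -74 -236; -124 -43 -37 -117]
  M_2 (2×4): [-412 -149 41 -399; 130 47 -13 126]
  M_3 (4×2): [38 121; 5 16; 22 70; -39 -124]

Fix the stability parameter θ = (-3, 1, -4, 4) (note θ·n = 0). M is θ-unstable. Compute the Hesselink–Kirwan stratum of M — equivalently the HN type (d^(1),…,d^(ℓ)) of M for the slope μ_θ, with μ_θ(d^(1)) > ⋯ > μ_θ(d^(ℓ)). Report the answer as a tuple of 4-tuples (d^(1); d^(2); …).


Interval decomposition of M: I[1,1], I[1,2], I[1,4]^2, I[2,2], I[4,4]^2.
HN type (ℓ=4): μ^(1)=4; μ^(2)=1; μ^(3)=-3/2; μ^(4)=-3

((0, 0, 0, 4); (0, 2, 0, 0); (0, 2, 2, 0); (4, 0, 0, 0))


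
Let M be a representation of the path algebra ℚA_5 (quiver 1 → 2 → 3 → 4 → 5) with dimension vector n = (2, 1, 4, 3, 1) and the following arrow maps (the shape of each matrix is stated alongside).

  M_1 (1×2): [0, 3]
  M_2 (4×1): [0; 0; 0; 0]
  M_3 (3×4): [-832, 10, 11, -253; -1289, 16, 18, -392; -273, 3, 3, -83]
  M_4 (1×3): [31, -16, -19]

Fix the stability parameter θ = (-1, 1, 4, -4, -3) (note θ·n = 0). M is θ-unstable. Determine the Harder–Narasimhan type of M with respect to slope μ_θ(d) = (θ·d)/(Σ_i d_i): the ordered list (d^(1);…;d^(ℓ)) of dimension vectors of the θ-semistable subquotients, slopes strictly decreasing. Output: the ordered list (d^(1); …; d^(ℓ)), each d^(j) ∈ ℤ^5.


Barcode: M ≅ I[1,1], I[1,2], I[3,3], I[3,4]^2, I[3,5]. HN layers by μ_θ (4 steps, strictly decreasing):
  μ^(1)=4; μ^(2)=1; μ^(3)=0; μ^(4)=-1

((0, 0, 1, 0, 0); (0, 1, 0, 0, 0); (0, 0, 2, 2, 0); (2, 0, 1, 1, 1))


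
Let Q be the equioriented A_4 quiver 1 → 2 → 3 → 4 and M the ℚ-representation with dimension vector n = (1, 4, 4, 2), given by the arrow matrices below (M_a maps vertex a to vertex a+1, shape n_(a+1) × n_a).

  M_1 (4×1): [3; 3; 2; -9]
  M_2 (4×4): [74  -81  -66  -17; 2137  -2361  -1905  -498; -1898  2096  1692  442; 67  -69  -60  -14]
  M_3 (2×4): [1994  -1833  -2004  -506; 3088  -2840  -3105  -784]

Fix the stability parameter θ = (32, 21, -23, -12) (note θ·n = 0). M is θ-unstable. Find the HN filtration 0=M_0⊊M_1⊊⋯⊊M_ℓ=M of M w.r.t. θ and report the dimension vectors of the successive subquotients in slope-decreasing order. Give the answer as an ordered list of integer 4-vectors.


Via rank(M_{q-1}∘⋯∘M_p): M ≅ I[1,2], I[2,3], I[2,4]^2, I[3,3].
μ_θ-semistable layers: μ^(1)=53/2; μ^(2)=-1; μ^(3)=-14/3; μ^(4)=-23

((1, 1, 0, 0); (0, 1, 1, 0); (0, 2, 2, 2); (0, 0, 1, 0))


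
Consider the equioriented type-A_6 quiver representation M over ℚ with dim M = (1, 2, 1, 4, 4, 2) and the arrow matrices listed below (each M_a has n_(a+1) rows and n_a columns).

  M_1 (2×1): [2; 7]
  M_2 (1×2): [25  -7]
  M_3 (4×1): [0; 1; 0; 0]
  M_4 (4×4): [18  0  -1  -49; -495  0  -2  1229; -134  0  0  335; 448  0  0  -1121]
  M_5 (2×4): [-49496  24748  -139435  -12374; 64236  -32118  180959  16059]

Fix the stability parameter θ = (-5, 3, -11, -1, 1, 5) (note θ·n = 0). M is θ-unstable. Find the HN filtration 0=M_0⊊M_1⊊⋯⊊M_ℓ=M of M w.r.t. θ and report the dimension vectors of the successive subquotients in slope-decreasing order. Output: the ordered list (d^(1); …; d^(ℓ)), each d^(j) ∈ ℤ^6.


Via rank(M_{q-1}∘⋯∘M_p): M ≅ I[1,4], I[2,2], I[4,5]^2, I[4,6], I[5,6].
μ_θ-semistable layers: μ^(1)=5; μ^(2)=3; μ^(3)=1; μ^(4)=-1; μ^(5)=-4; μ^(6)=-5

((0, 0, 0, 0, 0, 2); (0, 1, 0, 0, 0, 0); (0, 0, 0, 0, 4, 0); (0, 0, 0, 4, 0, 0); (0, 1, 1, 0, 0, 0); (1, 0, 0, 0, 0, 0))


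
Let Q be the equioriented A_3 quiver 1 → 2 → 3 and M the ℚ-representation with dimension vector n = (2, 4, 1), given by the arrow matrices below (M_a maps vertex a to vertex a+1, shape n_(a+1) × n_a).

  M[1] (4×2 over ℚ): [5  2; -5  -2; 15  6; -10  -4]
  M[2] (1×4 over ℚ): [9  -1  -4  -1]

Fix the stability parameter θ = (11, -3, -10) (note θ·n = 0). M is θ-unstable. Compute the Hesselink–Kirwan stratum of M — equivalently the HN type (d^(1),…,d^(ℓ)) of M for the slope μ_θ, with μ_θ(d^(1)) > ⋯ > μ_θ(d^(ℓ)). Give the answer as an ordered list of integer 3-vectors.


Via rank(M_{q-1}∘⋯∘M_p): M ≅ I[1,1], I[1,2], I[2,2]^2, I[2,3].
μ_θ-semistable layers: μ^(1)=11; μ^(2)=4; μ^(3)=-3; μ^(4)=-13/2

((1, 0, 0); (1, 1, 0); (0, 2, 0); (0, 1, 1))


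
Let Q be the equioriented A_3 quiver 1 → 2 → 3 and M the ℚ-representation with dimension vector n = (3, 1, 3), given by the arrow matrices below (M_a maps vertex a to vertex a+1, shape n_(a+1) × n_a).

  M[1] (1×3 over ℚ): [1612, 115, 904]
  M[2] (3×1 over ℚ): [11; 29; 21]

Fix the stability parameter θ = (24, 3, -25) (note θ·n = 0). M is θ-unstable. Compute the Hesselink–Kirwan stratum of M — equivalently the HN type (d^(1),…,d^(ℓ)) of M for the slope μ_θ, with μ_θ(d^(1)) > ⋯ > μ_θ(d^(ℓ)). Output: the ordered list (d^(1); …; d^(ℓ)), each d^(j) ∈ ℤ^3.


Via rank(M_{q-1}∘⋯∘M_p): M ≅ I[1,1]^2, I[1,3], I[3,3]^2.
μ_θ-semistable layers: μ^(1)=24; μ^(2)=2/3; μ^(3)=-25

((2, 0, 0); (1, 1, 1); (0, 0, 2))


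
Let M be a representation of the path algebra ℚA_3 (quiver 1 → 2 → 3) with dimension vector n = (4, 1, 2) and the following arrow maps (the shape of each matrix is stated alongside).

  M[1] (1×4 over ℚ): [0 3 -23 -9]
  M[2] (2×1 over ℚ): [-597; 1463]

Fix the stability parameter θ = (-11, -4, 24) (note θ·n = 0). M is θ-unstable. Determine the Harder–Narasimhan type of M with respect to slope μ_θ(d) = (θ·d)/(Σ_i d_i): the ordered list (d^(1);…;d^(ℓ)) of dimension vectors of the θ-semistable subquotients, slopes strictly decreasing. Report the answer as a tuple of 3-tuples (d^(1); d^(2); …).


Via rank(M_{q-1}∘⋯∘M_p): M ≅ I[1,1]^3, I[1,3], I[3,3].
μ_θ-semistable layers: μ^(1)=24; μ^(2)=-4; μ^(3)=-11

((0, 0, 2); (0, 1, 0); (4, 0, 0))


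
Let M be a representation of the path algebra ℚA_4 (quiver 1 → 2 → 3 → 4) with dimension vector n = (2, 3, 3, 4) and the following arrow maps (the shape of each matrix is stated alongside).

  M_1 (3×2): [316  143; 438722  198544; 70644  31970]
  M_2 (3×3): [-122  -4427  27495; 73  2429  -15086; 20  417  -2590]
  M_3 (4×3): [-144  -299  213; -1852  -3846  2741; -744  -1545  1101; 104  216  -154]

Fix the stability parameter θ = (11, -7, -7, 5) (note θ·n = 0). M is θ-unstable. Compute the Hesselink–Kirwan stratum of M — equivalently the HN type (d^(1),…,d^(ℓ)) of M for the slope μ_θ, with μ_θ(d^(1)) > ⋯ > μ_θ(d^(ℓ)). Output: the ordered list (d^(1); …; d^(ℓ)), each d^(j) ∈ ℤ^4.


Barcode: M ≅ I[1,4]^2, I[2,3], I[4,4]^2. HN layers by μ_θ (3 steps, strictly decreasing):
  μ^(1)=5; μ^(2)=-1; μ^(3)=-7

((0, 0, 0, 4); (2, 2, 2, 0); (0, 1, 1, 0))


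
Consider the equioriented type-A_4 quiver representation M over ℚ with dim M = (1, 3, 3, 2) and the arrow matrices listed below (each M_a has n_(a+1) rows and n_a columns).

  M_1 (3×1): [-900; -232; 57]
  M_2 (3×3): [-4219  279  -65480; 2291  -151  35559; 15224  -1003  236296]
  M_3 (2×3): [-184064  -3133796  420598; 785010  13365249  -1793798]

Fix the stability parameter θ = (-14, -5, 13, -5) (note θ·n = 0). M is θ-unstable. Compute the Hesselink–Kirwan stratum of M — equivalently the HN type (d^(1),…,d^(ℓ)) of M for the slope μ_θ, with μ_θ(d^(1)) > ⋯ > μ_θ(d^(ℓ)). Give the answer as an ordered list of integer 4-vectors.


Via rank(M_{q-1}∘⋯∘M_p): M ≅ I[1,4], I[2,3], I[2,4].
μ_θ-semistable layers: μ^(1)=13; μ^(2)=4; μ^(3)=-5; μ^(4)=-14

((0, 0, 1, 0); (0, 0, 2, 2); (0, 3, 0, 0); (1, 0, 0, 0))


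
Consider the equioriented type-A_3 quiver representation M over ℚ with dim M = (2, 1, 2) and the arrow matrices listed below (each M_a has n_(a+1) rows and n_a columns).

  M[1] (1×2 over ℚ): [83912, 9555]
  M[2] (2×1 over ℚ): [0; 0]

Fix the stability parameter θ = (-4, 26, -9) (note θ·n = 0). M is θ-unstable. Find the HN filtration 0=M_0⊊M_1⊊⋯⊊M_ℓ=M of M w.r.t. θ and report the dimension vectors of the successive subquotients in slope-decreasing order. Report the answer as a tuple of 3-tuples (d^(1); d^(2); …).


Interval decomposition of M: I[1,1], I[1,2], I[3,3]^2.
HN type (ℓ=3): μ^(1)=26; μ^(2)=-4; μ^(3)=-9

((0, 1, 0); (2, 0, 0); (0, 0, 2))


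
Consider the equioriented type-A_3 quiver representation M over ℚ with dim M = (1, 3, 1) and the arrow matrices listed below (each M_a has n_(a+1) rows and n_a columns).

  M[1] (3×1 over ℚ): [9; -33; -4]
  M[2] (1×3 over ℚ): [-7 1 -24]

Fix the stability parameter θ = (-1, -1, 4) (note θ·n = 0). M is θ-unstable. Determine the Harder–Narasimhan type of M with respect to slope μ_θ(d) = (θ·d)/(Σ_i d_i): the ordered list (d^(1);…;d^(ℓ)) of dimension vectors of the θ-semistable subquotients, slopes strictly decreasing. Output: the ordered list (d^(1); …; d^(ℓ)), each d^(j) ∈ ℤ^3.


Interval decomposition of M: I[1,2], I[2,2], I[2,3].
HN type (ℓ=2): μ^(1)=4; μ^(2)=-1

((0, 0, 1); (1, 3, 0))


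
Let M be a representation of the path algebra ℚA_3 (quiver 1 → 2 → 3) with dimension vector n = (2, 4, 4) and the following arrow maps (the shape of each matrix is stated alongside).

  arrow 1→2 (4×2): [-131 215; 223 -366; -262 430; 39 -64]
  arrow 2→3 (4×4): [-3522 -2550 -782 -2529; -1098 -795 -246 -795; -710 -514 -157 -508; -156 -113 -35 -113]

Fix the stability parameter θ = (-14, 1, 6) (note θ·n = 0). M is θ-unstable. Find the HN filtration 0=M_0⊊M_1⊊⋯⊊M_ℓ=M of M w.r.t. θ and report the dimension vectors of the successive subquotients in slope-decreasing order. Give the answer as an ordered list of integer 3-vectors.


Via rank(M_{q-1}∘⋯∘M_p): M ≅ I[1,2], I[1,3], I[2,3]^2, I[3,3].
μ_θ-semistable layers: μ^(1)=6; μ^(2)=1; μ^(3)=-14

((0, 0, 4); (0, 4, 0); (2, 0, 0))


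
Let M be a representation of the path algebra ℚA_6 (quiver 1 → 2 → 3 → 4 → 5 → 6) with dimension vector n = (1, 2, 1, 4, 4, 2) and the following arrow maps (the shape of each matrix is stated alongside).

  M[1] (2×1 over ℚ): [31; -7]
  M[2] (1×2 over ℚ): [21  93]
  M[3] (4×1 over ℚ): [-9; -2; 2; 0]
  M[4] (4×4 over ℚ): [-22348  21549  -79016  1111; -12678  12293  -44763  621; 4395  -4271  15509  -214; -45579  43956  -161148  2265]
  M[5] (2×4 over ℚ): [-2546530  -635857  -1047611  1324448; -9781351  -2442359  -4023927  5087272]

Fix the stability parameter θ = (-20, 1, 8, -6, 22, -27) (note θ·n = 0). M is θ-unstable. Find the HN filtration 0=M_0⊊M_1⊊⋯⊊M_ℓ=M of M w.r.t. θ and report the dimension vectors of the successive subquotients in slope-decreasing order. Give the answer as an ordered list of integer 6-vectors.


Barcode: M ≅ I[1,2], I[2,6], I[4,4], I[4,5], I[4,6], I[5,5]. HN layers by μ_θ (6 steps, strictly decreasing):
  μ^(1)=22; μ^(2)=1; μ^(3)=-2/5; μ^(4)=-5/2; μ^(5)=-6; μ^(6)=-20

((0, 0, 0, 0, 2, 0); (0, 1, 0, 0, 0, 0); (0, 1, 1, 1, 1, 1); (0, 0, 0, 0, 1, 1); (0, 0, 0, 3, 0, 0); (1, 0, 0, 0, 0, 0))


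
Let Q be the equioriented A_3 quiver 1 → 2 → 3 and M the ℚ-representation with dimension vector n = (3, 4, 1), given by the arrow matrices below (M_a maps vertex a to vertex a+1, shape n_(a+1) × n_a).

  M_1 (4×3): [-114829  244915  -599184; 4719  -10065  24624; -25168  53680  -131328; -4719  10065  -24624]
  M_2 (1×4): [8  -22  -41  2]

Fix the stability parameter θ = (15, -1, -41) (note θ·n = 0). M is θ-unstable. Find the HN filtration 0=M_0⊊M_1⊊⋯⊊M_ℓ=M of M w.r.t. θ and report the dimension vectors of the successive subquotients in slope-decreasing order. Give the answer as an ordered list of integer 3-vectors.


Barcode: M ≅ I[1,1]^2, I[1,2], I[2,2]^2, I[2,3]. HN layers by μ_θ (4 steps, strictly decreasing):
  μ^(1)=15; μ^(2)=7; μ^(3)=-1; μ^(4)=-21

((2, 0, 0); (1, 1, 0); (0, 2, 0); (0, 1, 1))


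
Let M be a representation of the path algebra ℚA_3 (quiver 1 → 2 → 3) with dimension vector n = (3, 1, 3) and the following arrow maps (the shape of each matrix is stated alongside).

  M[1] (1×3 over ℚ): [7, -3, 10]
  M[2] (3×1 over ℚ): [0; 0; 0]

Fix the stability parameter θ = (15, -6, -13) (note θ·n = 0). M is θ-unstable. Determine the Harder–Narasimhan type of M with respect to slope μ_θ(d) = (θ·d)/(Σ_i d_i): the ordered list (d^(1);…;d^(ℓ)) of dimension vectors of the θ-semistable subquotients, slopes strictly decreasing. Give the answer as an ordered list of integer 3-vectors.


Barcode: M ≅ I[1,1]^2, I[1,2], I[3,3]^3. HN layers by μ_θ (3 steps, strictly decreasing):
  μ^(1)=15; μ^(2)=9/2; μ^(3)=-13

((2, 0, 0); (1, 1, 0); (0, 0, 3))


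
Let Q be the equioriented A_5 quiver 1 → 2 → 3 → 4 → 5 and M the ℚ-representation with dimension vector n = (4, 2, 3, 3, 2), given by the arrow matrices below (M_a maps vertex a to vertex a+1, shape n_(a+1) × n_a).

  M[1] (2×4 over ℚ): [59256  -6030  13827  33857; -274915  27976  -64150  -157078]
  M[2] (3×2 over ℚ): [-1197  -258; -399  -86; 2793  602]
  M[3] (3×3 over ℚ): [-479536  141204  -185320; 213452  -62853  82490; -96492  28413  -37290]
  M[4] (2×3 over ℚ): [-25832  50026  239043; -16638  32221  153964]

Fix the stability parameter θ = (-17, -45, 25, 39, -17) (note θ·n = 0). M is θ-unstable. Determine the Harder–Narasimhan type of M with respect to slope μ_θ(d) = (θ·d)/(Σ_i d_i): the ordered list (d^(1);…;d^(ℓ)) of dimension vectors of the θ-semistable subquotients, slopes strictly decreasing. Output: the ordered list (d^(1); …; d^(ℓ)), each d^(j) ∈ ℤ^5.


Via rank(M_{q-1}∘⋯∘M_p): M ≅ I[1,1]^2, I[1,2], I[1,5], I[3,3]^2, I[4,4], I[4,5].
μ_θ-semistable layers: μ^(1)=39; μ^(2)=25; μ^(3)=47/3; μ^(4)=11; μ^(5)=-17; μ^(6)=-31

((0, 0, 0, 1, 0); (0, 0, 2, 0, 0); (0, 0, 1, 1, 1); (0, 0, 0, 1, 1); (2, 0, 0, 0, 0); (2, 2, 0, 0, 0))


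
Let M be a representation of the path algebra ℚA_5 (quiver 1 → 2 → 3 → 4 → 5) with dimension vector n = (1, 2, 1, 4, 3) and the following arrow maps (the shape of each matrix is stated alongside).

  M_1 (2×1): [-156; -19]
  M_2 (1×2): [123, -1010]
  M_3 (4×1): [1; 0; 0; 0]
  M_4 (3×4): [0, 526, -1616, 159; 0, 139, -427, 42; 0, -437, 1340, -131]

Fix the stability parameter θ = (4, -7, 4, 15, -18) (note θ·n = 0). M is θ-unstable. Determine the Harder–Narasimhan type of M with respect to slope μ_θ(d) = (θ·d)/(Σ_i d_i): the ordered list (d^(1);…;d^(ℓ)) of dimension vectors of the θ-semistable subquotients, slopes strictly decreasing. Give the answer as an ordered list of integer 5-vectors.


Barcode: M ≅ I[1,4], I[2,2], I[4,5]^3. HN layers by μ_θ (4 steps, strictly decreasing):
  μ^(1)=15; μ^(2)=4; μ^(3)=-3/2; μ^(4)=-7

((0, 0, 0, 1, 0); (0, 0, 1, 0, 0); (1, 1, 0, 3, 3); (0, 1, 0, 0, 0))


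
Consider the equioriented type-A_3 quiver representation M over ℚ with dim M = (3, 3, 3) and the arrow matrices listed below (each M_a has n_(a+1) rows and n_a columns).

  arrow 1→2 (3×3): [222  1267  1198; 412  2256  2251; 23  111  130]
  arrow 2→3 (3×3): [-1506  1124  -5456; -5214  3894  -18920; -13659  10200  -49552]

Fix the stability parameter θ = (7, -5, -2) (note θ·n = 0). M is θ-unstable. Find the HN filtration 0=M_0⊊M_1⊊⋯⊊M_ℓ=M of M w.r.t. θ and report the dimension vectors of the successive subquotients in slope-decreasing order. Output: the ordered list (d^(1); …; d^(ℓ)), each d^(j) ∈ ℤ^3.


Via rank(M_{q-1}∘⋯∘M_p): M ≅ I[1,2], I[1,3]^2, I[3,3].
μ_θ-semistable layers: μ^(1)=1; μ^(2)=0; μ^(3)=-2

((1, 1, 0); (2, 2, 2); (0, 0, 1))


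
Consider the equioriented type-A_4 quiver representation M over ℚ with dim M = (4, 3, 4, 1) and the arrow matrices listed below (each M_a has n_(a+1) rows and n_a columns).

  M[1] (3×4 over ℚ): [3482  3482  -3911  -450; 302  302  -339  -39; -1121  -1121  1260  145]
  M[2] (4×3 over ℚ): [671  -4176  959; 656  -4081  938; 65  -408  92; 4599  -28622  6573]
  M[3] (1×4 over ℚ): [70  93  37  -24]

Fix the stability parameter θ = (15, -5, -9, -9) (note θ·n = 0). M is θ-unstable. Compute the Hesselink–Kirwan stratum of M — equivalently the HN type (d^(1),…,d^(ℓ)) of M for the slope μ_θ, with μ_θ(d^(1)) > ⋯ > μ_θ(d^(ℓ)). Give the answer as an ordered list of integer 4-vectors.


Barcode: M ≅ I[1,1], I[1,3]^2, I[1,4], I[3,3]. HN layers by μ_θ (4 steps, strictly decreasing):
  μ^(1)=15; μ^(2)=1/3; μ^(3)=-2; μ^(4)=-9

((1, 0, 0, 0); (2, 2, 2, 0); (1, 1, 1, 1); (0, 0, 1, 0))


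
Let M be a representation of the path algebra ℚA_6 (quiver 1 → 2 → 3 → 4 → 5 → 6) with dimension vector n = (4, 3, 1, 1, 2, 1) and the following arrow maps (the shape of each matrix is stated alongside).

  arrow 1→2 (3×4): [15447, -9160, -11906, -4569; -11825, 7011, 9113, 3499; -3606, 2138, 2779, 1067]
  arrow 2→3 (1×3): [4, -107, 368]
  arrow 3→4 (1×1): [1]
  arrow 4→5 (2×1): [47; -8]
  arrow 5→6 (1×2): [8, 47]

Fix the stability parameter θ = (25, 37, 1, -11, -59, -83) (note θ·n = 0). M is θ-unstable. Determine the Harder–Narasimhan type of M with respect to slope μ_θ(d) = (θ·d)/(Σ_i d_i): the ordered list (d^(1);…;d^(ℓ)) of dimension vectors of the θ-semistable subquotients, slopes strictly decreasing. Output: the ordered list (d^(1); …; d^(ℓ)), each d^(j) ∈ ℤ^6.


Interval decomposition of M: I[1,1], I[1,2]^2, I[1,5], I[5,6].
HN type (ℓ=4): μ^(1)=37; μ^(2)=25; μ^(3)=-7/5; μ^(4)=-71

((0, 2, 0, 0, 0, 0); (3, 0, 0, 0, 0, 0); (1, 1, 1, 1, 1, 0); (0, 0, 0, 0, 1, 1))


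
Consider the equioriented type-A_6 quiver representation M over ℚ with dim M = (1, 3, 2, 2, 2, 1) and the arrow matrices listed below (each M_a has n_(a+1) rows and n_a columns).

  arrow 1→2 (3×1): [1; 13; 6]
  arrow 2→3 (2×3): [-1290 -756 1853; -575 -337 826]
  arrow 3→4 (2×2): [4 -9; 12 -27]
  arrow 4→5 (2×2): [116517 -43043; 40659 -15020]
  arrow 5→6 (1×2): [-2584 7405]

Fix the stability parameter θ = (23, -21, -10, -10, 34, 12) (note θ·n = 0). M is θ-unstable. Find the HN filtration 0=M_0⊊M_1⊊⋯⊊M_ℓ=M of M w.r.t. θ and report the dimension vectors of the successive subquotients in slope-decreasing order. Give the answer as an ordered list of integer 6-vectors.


Barcode: M ≅ I[1,2], I[2,3], I[2,6], I[4,5]. HN layers by μ_θ (5 steps, strictly decreasing):
  μ^(1)=34; μ^(2)=23; μ^(3)=1; μ^(4)=-10; μ^(5)=-21

((0, 0, 0, 0, 1, 0); (0, 0, 0, 0, 1, 1); (1, 1, 0, 0, 0, 0); (0, 0, 2, 2, 0, 0); (0, 2, 0, 0, 0, 0))


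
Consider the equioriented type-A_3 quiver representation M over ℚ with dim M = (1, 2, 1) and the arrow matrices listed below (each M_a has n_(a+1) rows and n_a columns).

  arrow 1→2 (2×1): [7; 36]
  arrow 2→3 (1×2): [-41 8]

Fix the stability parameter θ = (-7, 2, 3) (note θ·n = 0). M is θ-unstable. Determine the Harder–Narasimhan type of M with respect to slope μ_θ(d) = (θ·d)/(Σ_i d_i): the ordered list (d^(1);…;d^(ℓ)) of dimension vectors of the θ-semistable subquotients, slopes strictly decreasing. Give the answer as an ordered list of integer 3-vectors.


Barcode: M ≅ I[1,3], I[2,2]. HN layers by μ_θ (3 steps, strictly decreasing):
  μ^(1)=3; μ^(2)=2; μ^(3)=-7

((0, 0, 1); (0, 2, 0); (1, 0, 0))


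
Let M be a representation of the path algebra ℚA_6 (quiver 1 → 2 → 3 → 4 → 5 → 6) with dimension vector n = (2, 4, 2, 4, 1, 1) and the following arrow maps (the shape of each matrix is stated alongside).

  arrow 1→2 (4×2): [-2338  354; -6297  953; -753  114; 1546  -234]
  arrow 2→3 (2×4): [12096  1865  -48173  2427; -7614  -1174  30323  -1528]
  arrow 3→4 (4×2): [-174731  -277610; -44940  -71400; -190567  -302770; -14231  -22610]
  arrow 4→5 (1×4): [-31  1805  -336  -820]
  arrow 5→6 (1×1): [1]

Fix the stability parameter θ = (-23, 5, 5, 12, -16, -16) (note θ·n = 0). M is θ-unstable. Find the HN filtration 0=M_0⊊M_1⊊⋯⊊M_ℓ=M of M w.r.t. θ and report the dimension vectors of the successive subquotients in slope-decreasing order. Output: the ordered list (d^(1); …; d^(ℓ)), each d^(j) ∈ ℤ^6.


Via rank(M_{q-1}∘⋯∘M_p): M ≅ I[1,3], I[1,6], I[2,2]^2, I[4,4]^3.
μ_θ-semistable layers: μ^(1)=12; μ^(2)=5; μ^(3)=-2; μ^(4)=-23

((0, 0, 0, 3, 0, 0); (0, 3, 1, 0, 0, 0); (0, 1, 1, 1, 1, 1); (2, 0, 0, 0, 0, 0))


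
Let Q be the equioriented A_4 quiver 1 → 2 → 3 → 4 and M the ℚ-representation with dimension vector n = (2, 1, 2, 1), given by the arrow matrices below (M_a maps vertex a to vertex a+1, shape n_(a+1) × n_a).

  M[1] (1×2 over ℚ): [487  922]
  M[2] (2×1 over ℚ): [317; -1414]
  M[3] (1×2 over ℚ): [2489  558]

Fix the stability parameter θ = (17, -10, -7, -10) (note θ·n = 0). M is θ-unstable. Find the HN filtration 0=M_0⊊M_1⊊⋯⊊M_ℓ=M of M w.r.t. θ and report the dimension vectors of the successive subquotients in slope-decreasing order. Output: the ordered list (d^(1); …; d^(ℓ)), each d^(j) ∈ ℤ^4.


Interval decomposition of M: I[1,1], I[1,4], I[3,3].
HN type (ℓ=3): μ^(1)=17; μ^(2)=-5/2; μ^(3)=-7

((1, 0, 0, 0); (1, 1, 1, 1); (0, 0, 1, 0))


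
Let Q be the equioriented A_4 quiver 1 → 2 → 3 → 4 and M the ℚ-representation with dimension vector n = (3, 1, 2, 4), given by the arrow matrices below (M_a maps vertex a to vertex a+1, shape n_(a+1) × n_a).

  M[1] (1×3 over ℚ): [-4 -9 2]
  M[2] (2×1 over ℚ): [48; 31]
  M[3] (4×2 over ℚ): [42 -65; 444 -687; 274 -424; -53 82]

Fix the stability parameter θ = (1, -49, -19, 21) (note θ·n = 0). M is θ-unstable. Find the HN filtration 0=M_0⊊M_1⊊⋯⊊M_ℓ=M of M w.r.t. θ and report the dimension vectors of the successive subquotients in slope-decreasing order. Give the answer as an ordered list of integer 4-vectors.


Barcode: M ≅ I[1,1]^2, I[1,4], I[3,4], I[4,4]^2. HN layers by μ_θ (4 steps, strictly decreasing):
  μ^(1)=21; μ^(2)=1; μ^(3)=-19; μ^(4)=-24

((0, 0, 0, 4); (2, 0, 0, 0); (0, 0, 2, 0); (1, 1, 0, 0))


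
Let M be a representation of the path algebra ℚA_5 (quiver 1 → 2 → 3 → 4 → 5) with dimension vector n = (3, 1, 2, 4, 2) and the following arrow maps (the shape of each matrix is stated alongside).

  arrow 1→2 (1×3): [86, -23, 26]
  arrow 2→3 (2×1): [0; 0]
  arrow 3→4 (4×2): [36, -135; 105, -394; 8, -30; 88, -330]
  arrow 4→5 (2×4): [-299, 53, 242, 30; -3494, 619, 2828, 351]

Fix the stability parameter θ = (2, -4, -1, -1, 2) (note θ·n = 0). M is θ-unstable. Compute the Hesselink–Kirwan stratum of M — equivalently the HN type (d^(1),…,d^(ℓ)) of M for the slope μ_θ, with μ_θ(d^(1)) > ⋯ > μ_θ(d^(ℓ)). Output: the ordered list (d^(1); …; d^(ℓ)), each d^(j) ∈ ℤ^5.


Barcode: M ≅ I[1,1]^2, I[1,2], I[3,5]^2, I[4,4]^2. HN layers by μ_θ (2 steps, strictly decreasing):
  μ^(1)=2; μ^(2)=-1

((2, 0, 0, 0, 2); (1, 1, 2, 4, 0))


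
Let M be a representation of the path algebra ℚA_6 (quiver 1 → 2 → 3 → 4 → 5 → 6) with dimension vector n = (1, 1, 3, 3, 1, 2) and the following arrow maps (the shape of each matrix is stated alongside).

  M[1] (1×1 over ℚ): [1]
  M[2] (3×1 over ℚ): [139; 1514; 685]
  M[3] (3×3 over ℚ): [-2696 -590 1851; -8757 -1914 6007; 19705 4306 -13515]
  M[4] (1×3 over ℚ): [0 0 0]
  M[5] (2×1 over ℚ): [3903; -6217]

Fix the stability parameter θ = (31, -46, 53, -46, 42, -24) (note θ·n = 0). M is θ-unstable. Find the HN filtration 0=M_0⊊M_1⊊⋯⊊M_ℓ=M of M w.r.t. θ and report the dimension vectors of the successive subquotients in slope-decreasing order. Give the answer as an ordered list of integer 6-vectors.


Barcode: M ≅ I[1,4], I[3,3], I[3,4], I[4,4], I[5,6], I[6,6]. HN layers by μ_θ (6 steps, strictly decreasing):
  μ^(1)=53; μ^(2)=9; μ^(3)=7/2; μ^(4)=-15/2; μ^(5)=-24; μ^(6)=-46

((0, 0, 1, 0, 0, 0); (0, 0, 0, 0, 1, 1); (0, 0, 2, 2, 0, 0); (1, 1, 0, 0, 0, 0); (0, 0, 0, 0, 0, 1); (0, 0, 0, 1, 0, 0))


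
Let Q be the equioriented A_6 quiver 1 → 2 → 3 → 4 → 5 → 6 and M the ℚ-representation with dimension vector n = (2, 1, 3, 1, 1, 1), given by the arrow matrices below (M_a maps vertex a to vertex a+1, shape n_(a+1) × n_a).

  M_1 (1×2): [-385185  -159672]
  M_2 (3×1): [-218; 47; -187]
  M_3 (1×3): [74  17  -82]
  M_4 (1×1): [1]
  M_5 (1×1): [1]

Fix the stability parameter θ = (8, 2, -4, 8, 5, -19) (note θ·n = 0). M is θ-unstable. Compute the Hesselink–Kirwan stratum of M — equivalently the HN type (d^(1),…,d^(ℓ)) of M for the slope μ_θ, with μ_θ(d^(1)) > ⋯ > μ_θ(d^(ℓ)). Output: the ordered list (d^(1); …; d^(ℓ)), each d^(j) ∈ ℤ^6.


Barcode: M ≅ I[1,1], I[1,6], I[3,3]^2. HN layers by μ_θ (3 steps, strictly decreasing):
  μ^(1)=8; μ^(2)=0; μ^(3)=-4

((1, 0, 0, 0, 0, 0); (1, 1, 1, 1, 1, 1); (0, 0, 2, 0, 0, 0))


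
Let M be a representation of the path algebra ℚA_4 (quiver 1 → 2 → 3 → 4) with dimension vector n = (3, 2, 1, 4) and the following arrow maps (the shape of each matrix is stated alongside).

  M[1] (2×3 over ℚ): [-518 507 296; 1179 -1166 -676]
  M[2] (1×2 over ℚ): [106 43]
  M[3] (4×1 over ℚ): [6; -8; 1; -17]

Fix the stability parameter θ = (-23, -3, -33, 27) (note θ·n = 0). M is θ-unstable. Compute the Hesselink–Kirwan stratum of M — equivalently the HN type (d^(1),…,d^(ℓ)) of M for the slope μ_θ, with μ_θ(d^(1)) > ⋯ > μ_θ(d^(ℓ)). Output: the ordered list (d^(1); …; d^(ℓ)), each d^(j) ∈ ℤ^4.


Interval decomposition of M: I[1,1], I[1,2], I[1,4], I[4,4]^3.
HN type (ℓ=4): μ^(1)=27; μ^(2)=-3; μ^(3)=-18; μ^(4)=-23

((0, 0, 0, 4); (0, 1, 0, 0); (0, 1, 1, 0); (3, 0, 0, 0))


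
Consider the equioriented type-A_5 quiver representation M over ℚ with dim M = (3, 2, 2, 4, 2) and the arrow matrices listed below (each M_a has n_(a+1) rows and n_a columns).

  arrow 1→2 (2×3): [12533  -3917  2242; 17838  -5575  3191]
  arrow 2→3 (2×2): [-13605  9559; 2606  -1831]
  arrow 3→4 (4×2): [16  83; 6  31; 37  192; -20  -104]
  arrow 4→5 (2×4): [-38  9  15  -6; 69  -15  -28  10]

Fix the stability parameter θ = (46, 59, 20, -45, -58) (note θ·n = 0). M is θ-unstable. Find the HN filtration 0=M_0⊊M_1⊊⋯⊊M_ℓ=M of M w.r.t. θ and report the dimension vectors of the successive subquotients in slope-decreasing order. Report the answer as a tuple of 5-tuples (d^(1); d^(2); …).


Via rank(M_{q-1}∘⋯∘M_p): M ≅ I[1,1], I[1,5]^2, I[4,4]^2.
μ_θ-semistable layers: μ^(1)=46; μ^(2)=22/5; μ^(3)=-45

((1, 0, 0, 0, 0); (2, 2, 2, 2, 2); (0, 0, 0, 2, 0))
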